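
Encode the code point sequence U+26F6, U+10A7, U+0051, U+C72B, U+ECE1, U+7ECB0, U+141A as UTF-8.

E2 9B B6 E1 82 A7 51 EC 9C AB EE B3 A1 F1 BE B2 B0 E1 90 9A

U+26F6: 3-byte form → E2 9B B6.
U+10A7: 3-byte form → E1 82 A7.
U+0051: 1-byte form → 51.
U+C72B: 3-byte form → EC 9C AB.
U+ECE1: 3-byte form → EE B3 A1.
U+7ECB0: 4-byte form → F1 BE B2 B0.
U+141A: 3-byte form → E1 90 9A.
Concatenated (20 bytes): E2 9B B6 E1 82 A7 51 EC 9C AB EE B3 A1 F1 BE B2 B0 E1 90 9A.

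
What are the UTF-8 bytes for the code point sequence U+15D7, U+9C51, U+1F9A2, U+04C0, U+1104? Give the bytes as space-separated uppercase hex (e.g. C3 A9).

E1 97 97 E9 B1 91 F0 9F A6 A2 D3 80 E1 84 84

U+15D7: 3-byte form → E1 97 97.
U+9C51: 3-byte form → E9 B1 91.
U+1F9A2: 4-byte form → F0 9F A6 A2.
U+04C0: 2-byte form → D3 80.
U+1104: 3-byte form → E1 84 84.
Concatenated (15 bytes): E1 97 97 E9 B1 91 F0 9F A6 A2 D3 80 E1 84 84.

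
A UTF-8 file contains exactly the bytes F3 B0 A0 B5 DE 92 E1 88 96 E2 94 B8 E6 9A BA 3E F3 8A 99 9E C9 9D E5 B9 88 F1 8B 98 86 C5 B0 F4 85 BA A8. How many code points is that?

Byte at offset 0: 0xF3 = 11110011 → 4-byte char (#1). Advance 4.
Byte at offset 4: 0xDE = 11011110 → 2-byte char (#2). Advance 2.
Byte at offset 6: 0xE1 = 11100001 → 3-byte char (#3). Advance 3.
Byte at offset 9: 0xE2 = 11100010 → 3-byte char (#4). Advance 3.
Byte at offset 12: 0xE6 = 11100110 → 3-byte char (#5). Advance 3.
Byte at offset 15: 0x3E = 00111110 → 1-byte char (#6). Advance 1.
Byte at offset 16: 0xF3 = 11110011 → 4-byte char (#7). Advance 4.
Byte at offset 20: 0xC9 = 11001001 → 2-byte char (#8). Advance 2.
Byte at offset 22: 0xE5 = 11100101 → 3-byte char (#9). Advance 3.
Byte at offset 25: 0xF1 = 11110001 → 4-byte char (#10). Advance 4.
Byte at offset 29: 0xC5 = 11000101 → 2-byte char (#11). Advance 2.
Byte at offset 31: 0xF4 = 11110100 → 4-byte char (#12). Advance 4.
Reached end at offset 35 after 12 code points.

12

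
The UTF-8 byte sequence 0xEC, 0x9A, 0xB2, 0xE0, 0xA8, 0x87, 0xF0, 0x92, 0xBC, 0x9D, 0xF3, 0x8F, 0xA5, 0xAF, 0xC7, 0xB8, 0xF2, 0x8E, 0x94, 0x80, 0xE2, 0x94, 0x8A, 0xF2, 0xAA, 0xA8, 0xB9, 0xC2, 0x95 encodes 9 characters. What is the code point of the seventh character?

U+250A

Offset 0: leading byte 0xEC = 11101100 → 3-byte char #1 = EC 9A B2.
Offset 3: leading byte 0xE0 = 11100000 → 3-byte char #2 = E0 A8 87.
Offset 6: leading byte 0xF0 = 11110000 → 4-byte char #3 = F0 92 BC 9D.
Offset 10: leading byte 0xF3 = 11110011 → 4-byte char #4 = F3 8F A5 AF.
Offset 14: leading byte 0xC7 = 11000111 → 2-byte char #5 = C7 B8.
Offset 16: leading byte 0xF2 = 11110010 → 4-byte char #6 = F2 8E 94 80.
Offset 20: leading byte 0xE2 = 11100010 → 3-byte char #7 = E2 94 8A.
Leading byte 0xE2 = 11100010 matches 1110xxxx → 3-byte sequence.
Byte 1: 0xE2 = 11100010, payload 0010 (4 bits).
Byte 2: 0x94 = 10010100 (10xxxxxx ✓), payload 010100.
Byte 3: 0x8A = 10001010 (10xxxxxx ✓), payload 001010.
Concatenate: 0010010100001010 = 0x250A (16 bits → U+250A).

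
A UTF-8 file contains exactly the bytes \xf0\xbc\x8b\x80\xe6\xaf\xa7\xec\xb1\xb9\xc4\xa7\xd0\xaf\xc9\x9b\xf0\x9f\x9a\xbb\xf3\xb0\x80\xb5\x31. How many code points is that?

Byte at offset 0: 0xF0 = 11110000 → 4-byte char (#1). Advance 4.
Byte at offset 4: 0xE6 = 11100110 → 3-byte char (#2). Advance 3.
Byte at offset 7: 0xEC = 11101100 → 3-byte char (#3). Advance 3.
Byte at offset 10: 0xC4 = 11000100 → 2-byte char (#4). Advance 2.
Byte at offset 12: 0xD0 = 11010000 → 2-byte char (#5). Advance 2.
Byte at offset 14: 0xC9 = 11001001 → 2-byte char (#6). Advance 2.
Byte at offset 16: 0xF0 = 11110000 → 4-byte char (#7). Advance 4.
Byte at offset 20: 0xF3 = 11110011 → 4-byte char (#8). Advance 4.
Byte at offset 24: 0x31 = 00110001 → 1-byte char (#9). Advance 1.
Reached end at offset 25 after 9 code points.

9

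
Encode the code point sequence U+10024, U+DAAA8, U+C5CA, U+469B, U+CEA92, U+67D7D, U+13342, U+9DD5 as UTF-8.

U+10024: 4-byte form → F0 90 80 A4.
U+DAAA8: 4-byte form → F3 9A AA A8.
U+C5CA: 3-byte form → EC 97 8A.
U+469B: 3-byte form → E4 9A 9B.
U+CEA92: 4-byte form → F3 8E AA 92.
U+67D7D: 4-byte form → F1 A7 B5 BD.
U+13342: 4-byte form → F0 93 8D 82.
U+9DD5: 3-byte form → E9 B7 95.
Concatenated (29 bytes): F0 90 80 A4 F3 9A AA A8 EC 97 8A E4 9A 9B F3 8E AA 92 F1 A7 B5 BD F0 93 8D 82 E9 B7 95.

F0 90 80 A4 F3 9A AA A8 EC 97 8A E4 9A 9B F3 8E AA 92 F1 A7 B5 BD F0 93 8D 82 E9 B7 95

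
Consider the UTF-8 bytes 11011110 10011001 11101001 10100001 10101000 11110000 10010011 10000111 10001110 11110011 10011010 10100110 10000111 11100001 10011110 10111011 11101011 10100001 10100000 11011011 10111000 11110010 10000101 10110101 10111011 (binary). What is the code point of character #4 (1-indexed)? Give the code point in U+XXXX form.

U+DA987

Offset 0: leading byte 0xDE = 11011110 → 2-byte char #1 = DE 99.
Offset 2: leading byte 0xE9 = 11101001 → 3-byte char #2 = E9 A1 A8.
Offset 5: leading byte 0xF0 = 11110000 → 4-byte char #3 = F0 93 87 8E.
Offset 9: leading byte 0xF3 = 11110011 → 4-byte char #4 = F3 9A A6 87.
Leading byte 0xF3 = 11110011 matches 11110xxx → 4-byte sequence.
Byte 1: 0xF3 = 11110011, payload 011 (3 bits).
Byte 2: 0x9A = 10011010 (10xxxxxx ✓), payload 011010.
Byte 3: 0xA6 = 10100110 (10xxxxxx ✓), payload 100110.
Byte 4: 0x87 = 10000111 (10xxxxxx ✓), payload 000111.
Concatenate: 011011010100110000111 = 0xDA987 (21 bits → U+DA987).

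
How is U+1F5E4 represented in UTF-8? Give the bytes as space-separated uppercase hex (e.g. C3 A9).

F0 9F 97 A4

U+1F5E4 = 0x1F5E4 = 128484 decimal. In range U+10000–U+10FFFF → 4-byte form: 11110xxx 10xxxxxx 10xxxxxx 10xxxxxx.
Binary (21 bits): 000011111010111100100.
Split 3+6+6+6: 000 | 011111 | 010111 | 100100.
Byte 1: 11110000 = 0xF0.
Byte 2: 10011111 = 0x9F.
Byte 3: 10010111 = 0x97.
Byte 4: 10100100 = 0xA4.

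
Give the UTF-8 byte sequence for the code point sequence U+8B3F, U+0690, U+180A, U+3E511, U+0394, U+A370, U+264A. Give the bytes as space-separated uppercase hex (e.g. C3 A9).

E8 AC BF DA 90 E1 A0 8A F0 BE 94 91 CE 94 EA 8D B0 E2 99 8A

U+8B3F: 3-byte form → E8 AC BF.
U+0690: 2-byte form → DA 90.
U+180A: 3-byte form → E1 A0 8A.
U+3E511: 4-byte form → F0 BE 94 91.
U+0394: 2-byte form → CE 94.
U+A370: 3-byte form → EA 8D B0.
U+264A: 3-byte form → E2 99 8A.
Concatenated (20 bytes): E8 AC BF DA 90 E1 A0 8A F0 BE 94 91 CE 94 EA 8D B0 E2 99 8A.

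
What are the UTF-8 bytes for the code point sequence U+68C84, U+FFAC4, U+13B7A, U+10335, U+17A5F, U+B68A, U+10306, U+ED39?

F1 A8 B2 84 F3 BF AB 84 F0 93 AD BA F0 90 8C B5 F0 97 A9 9F EB 9A 8A F0 90 8C 86 EE B4 B9

U+68C84: 4-byte form → F1 A8 B2 84.
U+FFAC4: 4-byte form → F3 BF AB 84.
U+13B7A: 4-byte form → F0 93 AD BA.
U+10335: 4-byte form → F0 90 8C B5.
U+17A5F: 4-byte form → F0 97 A9 9F.
U+B68A: 3-byte form → EB 9A 8A.
U+10306: 4-byte form → F0 90 8C 86.
U+ED39: 3-byte form → EE B4 B9.
Concatenated (30 bytes): F1 A8 B2 84 F3 BF AB 84 F0 93 AD BA F0 90 8C B5 F0 97 A9 9F EB 9A 8A F0 90 8C 86 EE B4 B9.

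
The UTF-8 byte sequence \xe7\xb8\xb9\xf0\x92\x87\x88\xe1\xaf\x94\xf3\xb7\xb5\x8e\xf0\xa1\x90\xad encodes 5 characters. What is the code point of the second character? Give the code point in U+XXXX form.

Offset 0: leading byte 0xE7 = 11100111 → 3-byte char #1 = E7 B8 B9.
Offset 3: leading byte 0xF0 = 11110000 → 4-byte char #2 = F0 92 87 88.
Leading byte 0xF0 = 11110000 matches 11110xxx → 4-byte sequence.
Byte 1: 0xF0 = 11110000, payload 000 (3 bits).
Byte 2: 0x92 = 10010010 (10xxxxxx ✓), payload 010010.
Byte 3: 0x87 = 10000111 (10xxxxxx ✓), payload 000111.
Byte 4: 0x88 = 10001000 (10xxxxxx ✓), payload 001000.
Concatenate: 000010010000111001000 = 0x121C8 (21 bits → U+121C8).

U+121C8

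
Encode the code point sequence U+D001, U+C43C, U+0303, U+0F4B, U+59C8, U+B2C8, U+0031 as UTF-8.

U+D001: 3-byte form → ED 80 81.
U+C43C: 3-byte form → EC 90 BC.
U+0303: 2-byte form → CC 83.
U+0F4B: 3-byte form → E0 BD 8B.
U+59C8: 3-byte form → E5 A7 88.
U+B2C8: 3-byte form → EB 8B 88.
U+0031: 1-byte form → 31.
Concatenated (18 bytes): ED 80 81 EC 90 BC CC 83 E0 BD 8B E5 A7 88 EB 8B 88 31.

ED 80 81 EC 90 BC CC 83 E0 BD 8B E5 A7 88 EB 8B 88 31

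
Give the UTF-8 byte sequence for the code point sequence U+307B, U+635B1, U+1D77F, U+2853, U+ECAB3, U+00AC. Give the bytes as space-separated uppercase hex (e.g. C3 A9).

U+307B: 3-byte form → E3 81 BB.
U+635B1: 4-byte form → F1 A3 96 B1.
U+1D77F: 4-byte form → F0 9D 9D BF.
U+2853: 3-byte form → E2 A1 93.
U+ECAB3: 4-byte form → F3 AC AA B3.
U+00AC: 2-byte form → C2 AC.
Concatenated (20 bytes): E3 81 BB F1 A3 96 B1 F0 9D 9D BF E2 A1 93 F3 AC AA B3 C2 AC.

E3 81 BB F1 A3 96 B1 F0 9D 9D BF E2 A1 93 F3 AC AA B3 C2 AC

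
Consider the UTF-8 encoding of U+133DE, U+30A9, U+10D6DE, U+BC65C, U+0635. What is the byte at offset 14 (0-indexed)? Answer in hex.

U+133DE → 4-byte form F0 93 8F 9E at offsets 0–3.
U+30A9 → 3-byte form E3 82 A9 at offsets 4–6.
U+10D6DE → 4-byte form F4 8D 9B 9E at offsets 7–10.
U+BC65C → 4-byte form F2 BC 99 9C at offsets 11–14.
Offset 14 falls in char 4's range; it's byte 4 of F2 BC 99 9C = 0x9C.

0x9C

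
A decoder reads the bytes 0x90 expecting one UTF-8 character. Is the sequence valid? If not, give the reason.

invalid (continuation byte with no leading byte)

Byte 0x90 = 10010000 has the form 10xxxxxx — a continuation byte — but there is no preceding leading byte.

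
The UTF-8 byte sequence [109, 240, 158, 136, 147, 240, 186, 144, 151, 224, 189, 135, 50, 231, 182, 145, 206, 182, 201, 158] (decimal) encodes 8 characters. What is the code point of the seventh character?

U+03B6

Offset 0: leading byte 0x6D = 01101101 → 1-byte char #1 = 6D.
Offset 1: leading byte 0xF0 = 11110000 → 4-byte char #2 = F0 9E 88 93.
Offset 5: leading byte 0xF0 = 11110000 → 4-byte char #3 = F0 BA 90 97.
Offset 9: leading byte 0xE0 = 11100000 → 3-byte char #4 = E0 BD 87.
Offset 12: leading byte 0x32 = 00110010 → 1-byte char #5 = 32.
Offset 13: leading byte 0xE7 = 11100111 → 3-byte char #6 = E7 B6 91.
Offset 16: leading byte 0xCE = 11001110 → 2-byte char #7 = CE B6.
Leading byte 0xCE = 11001110 matches 110xxxxx → 2-byte sequence.
Byte 1: 0xCE = 11001110, payload 01110 (5 bits).
Byte 2: 0xB6 = 10110110 (10xxxxxx ✓), payload 110110.
Concatenate: 01110110110 = 0x3B6 (11 bits → U+03B6).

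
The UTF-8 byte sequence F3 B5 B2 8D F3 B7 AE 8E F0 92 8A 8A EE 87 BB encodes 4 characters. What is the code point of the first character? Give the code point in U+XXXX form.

Offset 0: leading byte 0xF3 = 11110011 → 4-byte char #1 = F3 B5 B2 8D.
Leading byte 0xF3 = 11110011 matches 11110xxx → 4-byte sequence.
Byte 1: 0xF3 = 11110011, payload 011 (3 bits).
Byte 2: 0xB5 = 10110101 (10xxxxxx ✓), payload 110101.
Byte 3: 0xB2 = 10110010 (10xxxxxx ✓), payload 110010.
Byte 4: 0x8D = 10001101 (10xxxxxx ✓), payload 001101.
Concatenate: 011110101110010001101 = 0xF5C8D (21 bits → U+F5C8D).

U+F5C8D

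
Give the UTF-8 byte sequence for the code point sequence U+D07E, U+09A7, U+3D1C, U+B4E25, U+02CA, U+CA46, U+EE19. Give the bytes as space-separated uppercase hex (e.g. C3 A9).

U+D07E: 3-byte form → ED 81 BE.
U+09A7: 3-byte form → E0 A6 A7.
U+3D1C: 3-byte form → E3 B4 9C.
U+B4E25: 4-byte form → F2 B4 B8 A5.
U+02CA: 2-byte form → CB 8A.
U+CA46: 3-byte form → EC A9 86.
U+EE19: 3-byte form → EE B8 99.
Concatenated (21 bytes): ED 81 BE E0 A6 A7 E3 B4 9C F2 B4 B8 A5 CB 8A EC A9 86 EE B8 99.

ED 81 BE E0 A6 A7 E3 B4 9C F2 B4 B8 A5 CB 8A EC A9 86 EE B8 99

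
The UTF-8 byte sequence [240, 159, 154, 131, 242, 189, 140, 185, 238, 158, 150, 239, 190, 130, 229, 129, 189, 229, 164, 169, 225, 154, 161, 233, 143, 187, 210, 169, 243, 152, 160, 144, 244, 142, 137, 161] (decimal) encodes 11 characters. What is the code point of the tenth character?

Offset 0: leading byte 0xF0 = 11110000 → 4-byte char #1 = F0 9F 9A 83.
Offset 4: leading byte 0xF2 = 11110010 → 4-byte char #2 = F2 BD 8C B9.
Offset 8: leading byte 0xEE = 11101110 → 3-byte char #3 = EE 9E 96.
Offset 11: leading byte 0xEF = 11101111 → 3-byte char #4 = EF BE 82.
Offset 14: leading byte 0xE5 = 11100101 → 3-byte char #5 = E5 81 BD.
Offset 17: leading byte 0xE5 = 11100101 → 3-byte char #6 = E5 A4 A9.
Offset 20: leading byte 0xE1 = 11100001 → 3-byte char #7 = E1 9A A1.
Offset 23: leading byte 0xE9 = 11101001 → 3-byte char #8 = E9 8F BB.
Offset 26: leading byte 0xD2 = 11010010 → 2-byte char #9 = D2 A9.
Offset 28: leading byte 0xF3 = 11110011 → 4-byte char #10 = F3 98 A0 90.
Leading byte 0xF3 = 11110011 matches 11110xxx → 4-byte sequence.
Byte 1: 0xF3 = 11110011, payload 011 (3 bits).
Byte 2: 0x98 = 10011000 (10xxxxxx ✓), payload 011000.
Byte 3: 0xA0 = 10100000 (10xxxxxx ✓), payload 100000.
Byte 4: 0x90 = 10010000 (10xxxxxx ✓), payload 010000.
Concatenate: 011011000100000010000 = 0xD8810 (21 bits → U+D8810).

U+D8810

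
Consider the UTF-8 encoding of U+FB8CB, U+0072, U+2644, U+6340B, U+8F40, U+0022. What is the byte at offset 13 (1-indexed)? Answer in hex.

1-indexed offset 13 is 0-indexed offset 12.
U+FB8CB → 4-byte form F3 BB A3 8B at offsets 0–3.
U+0072 → 1-byte form 72 at offsets 4–4.
U+2644 → 3-byte form E2 99 84 at offsets 5–7.
U+6340B → 4-byte form F1 A3 90 8B at offsets 8–11.
U+8F40 → 3-byte form E8 BD 80 at offsets 12–14.
Offset 12 falls in char 5's range; it's byte 1 of E8 BD 80 = 0xE8.

0xE8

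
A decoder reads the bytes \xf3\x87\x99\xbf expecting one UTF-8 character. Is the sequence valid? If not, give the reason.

valid

Leading byte 0xF3 = 11110011 → 4-byte form.
Continuation bytes 0x87=10000111, 0x99=10011001, 0xBF=10111111 all match 10xxxxxx.
Decoded value 0xC767F is ≥ 0x10000 (shortest form) and not a surrogate.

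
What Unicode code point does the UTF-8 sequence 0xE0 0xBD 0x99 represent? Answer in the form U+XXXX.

Leading byte 0xE0 = 11100000 matches 1110xxxx → 3-byte sequence.
Byte 1: 0xE0 = 11100000, payload 0000 (4 bits).
Byte 2: 0xBD = 10111101 (10xxxxxx ✓), payload 111101.
Byte 3: 0x99 = 10011001 (10xxxxxx ✓), payload 011001.
Concatenate: 0000111101011001 = 0xF59 (16 bits → U+0F59).

U+0F59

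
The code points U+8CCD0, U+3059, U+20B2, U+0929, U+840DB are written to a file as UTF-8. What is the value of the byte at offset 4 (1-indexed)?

0x90

1-indexed offset 4 is 0-indexed offset 3.
U+8CCD0 → 4-byte form F2 8C B3 90 at offsets 0–3.
Offset 3 falls in char 1's range; it's byte 4 of F2 8C B3 90 = 0x90.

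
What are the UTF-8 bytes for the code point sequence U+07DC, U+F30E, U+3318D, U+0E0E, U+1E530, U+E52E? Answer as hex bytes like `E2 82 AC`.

U+07DC: 2-byte form → DF 9C.
U+F30E: 3-byte form → EF 8C 8E.
U+3318D: 4-byte form → F0 B3 86 8D.
U+0E0E: 3-byte form → E0 B8 8E.
U+1E530: 4-byte form → F0 9E 94 B0.
U+E52E: 3-byte form → EE 94 AE.
Concatenated (19 bytes): DF 9C EF 8C 8E F0 B3 86 8D E0 B8 8E F0 9E 94 B0 EE 94 AE.

DF 9C EF 8C 8E F0 B3 86 8D E0 B8 8E F0 9E 94 B0 EE 94 AE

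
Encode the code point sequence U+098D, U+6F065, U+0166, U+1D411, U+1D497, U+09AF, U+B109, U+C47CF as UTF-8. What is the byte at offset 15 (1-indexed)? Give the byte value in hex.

1-indexed offset 15 is 0-indexed offset 14.
U+098D → 3-byte form E0 A6 8D at offsets 0–2.
U+6F065 → 4-byte form F1 AF 81 A5 at offsets 3–6.
U+0166 → 2-byte form C5 A6 at offsets 7–8.
U+1D411 → 4-byte form F0 9D 90 91 at offsets 9–12.
U+1D497 → 4-byte form F0 9D 92 97 at offsets 13–16.
Offset 14 falls in char 5's range; it's byte 2 of F0 9D 92 97 = 0x9D.

0x9D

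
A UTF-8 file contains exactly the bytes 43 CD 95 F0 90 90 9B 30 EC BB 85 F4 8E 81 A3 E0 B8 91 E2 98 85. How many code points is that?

8

Byte at offset 0: 0x43 = 01000011 → 1-byte char (#1). Advance 1.
Byte at offset 1: 0xCD = 11001101 → 2-byte char (#2). Advance 2.
Byte at offset 3: 0xF0 = 11110000 → 4-byte char (#3). Advance 4.
Byte at offset 7: 0x30 = 00110000 → 1-byte char (#4). Advance 1.
Byte at offset 8: 0xEC = 11101100 → 3-byte char (#5). Advance 3.
Byte at offset 11: 0xF4 = 11110100 → 4-byte char (#6). Advance 4.
Byte at offset 15: 0xE0 = 11100000 → 3-byte char (#7). Advance 3.
Byte at offset 18: 0xE2 = 11100010 → 3-byte char (#8). Advance 3.
Reached end at offset 21 after 8 code points.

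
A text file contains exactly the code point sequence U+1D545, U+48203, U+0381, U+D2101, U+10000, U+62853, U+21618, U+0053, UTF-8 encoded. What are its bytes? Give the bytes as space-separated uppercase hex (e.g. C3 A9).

F0 9D 95 85 F1 88 88 83 CE 81 F3 92 84 81 F0 90 80 80 F1 A2 A1 93 F0 A1 98 98 53

U+1D545: 4-byte form → F0 9D 95 85.
U+48203: 4-byte form → F1 88 88 83.
U+0381: 2-byte form → CE 81.
U+D2101: 4-byte form → F3 92 84 81.
U+10000: 4-byte form → F0 90 80 80.
U+62853: 4-byte form → F1 A2 A1 93.
U+21618: 4-byte form → F0 A1 98 98.
U+0053: 1-byte form → 53.
Concatenated (27 bytes): F0 9D 95 85 F1 88 88 83 CE 81 F3 92 84 81 F0 90 80 80 F1 A2 A1 93 F0 A1 98 98 53.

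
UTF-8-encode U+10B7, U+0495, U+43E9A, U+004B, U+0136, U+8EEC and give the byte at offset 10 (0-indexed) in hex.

0xC4

U+10B7 → 3-byte form E1 82 B7 at offsets 0–2.
U+0495 → 2-byte form D2 95 at offsets 3–4.
U+43E9A → 4-byte form F1 83 BA 9A at offsets 5–8.
U+004B → 1-byte form 4B at offsets 9–9.
U+0136 → 2-byte form C4 B6 at offsets 10–11.
Offset 10 falls in char 5's range; it's byte 1 of C4 B6 = 0xC4.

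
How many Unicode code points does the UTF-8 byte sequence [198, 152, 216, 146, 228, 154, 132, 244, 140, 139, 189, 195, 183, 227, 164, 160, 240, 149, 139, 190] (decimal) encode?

Byte at offset 0: 0xC6 = 11000110 → 2-byte char (#1). Advance 2.
Byte at offset 2: 0xD8 = 11011000 → 2-byte char (#2). Advance 2.
Byte at offset 4: 0xE4 = 11100100 → 3-byte char (#3). Advance 3.
Byte at offset 7: 0xF4 = 11110100 → 4-byte char (#4). Advance 4.
Byte at offset 11: 0xC3 = 11000011 → 2-byte char (#5). Advance 2.
Byte at offset 13: 0xE3 = 11100011 → 3-byte char (#6). Advance 3.
Byte at offset 16: 0xF0 = 11110000 → 4-byte char (#7). Advance 4.
Reached end at offset 20 after 7 code points.

7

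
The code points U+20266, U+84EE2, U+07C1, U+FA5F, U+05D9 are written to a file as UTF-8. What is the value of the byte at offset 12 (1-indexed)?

1-indexed offset 12 is 0-indexed offset 11.
U+20266 → 4-byte form F0 A0 89 A6 at offsets 0–3.
U+84EE2 → 4-byte form F2 84 BB A2 at offsets 4–7.
U+07C1 → 2-byte form DF 81 at offsets 8–9.
U+FA5F → 3-byte form EF A9 9F at offsets 10–12.
Offset 11 falls in char 4's range; it's byte 2 of EF A9 9F = 0xA9.

0xA9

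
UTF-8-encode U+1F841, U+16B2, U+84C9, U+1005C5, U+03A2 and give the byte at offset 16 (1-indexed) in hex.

1-indexed offset 16 is 0-indexed offset 15.
U+1F841 → 4-byte form F0 9F A1 81 at offsets 0–3.
U+16B2 → 3-byte form E1 9A B2 at offsets 4–6.
U+84C9 → 3-byte form E8 93 89 at offsets 7–9.
U+1005C5 → 4-byte form F4 80 97 85 at offsets 10–13.
U+03A2 → 2-byte form CE A2 at offsets 14–15.
Offset 15 falls in char 5's range; it's byte 2 of CE A2 = 0xA2.

0xA2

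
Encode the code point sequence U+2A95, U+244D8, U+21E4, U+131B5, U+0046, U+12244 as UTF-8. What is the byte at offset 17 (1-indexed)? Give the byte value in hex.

1-indexed offset 17 is 0-indexed offset 16.
U+2A95 → 3-byte form E2 AA 95 at offsets 0–2.
U+244D8 → 4-byte form F0 A4 93 98 at offsets 3–6.
U+21E4 → 3-byte form E2 87 A4 at offsets 7–9.
U+131B5 → 4-byte form F0 93 86 B5 at offsets 10–13.
U+0046 → 1-byte form 46 at offsets 14–14.
U+12244 → 4-byte form F0 92 89 84 at offsets 15–18.
Offset 16 falls in char 6's range; it's byte 2 of F0 92 89 84 = 0x92.

0x92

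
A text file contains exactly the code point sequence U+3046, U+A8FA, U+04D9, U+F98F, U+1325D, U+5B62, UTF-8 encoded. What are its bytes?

E3 81 86 EA A3 BA D3 99 EF A6 8F F0 93 89 9D E5 AD A2

U+3046: 3-byte form → E3 81 86.
U+A8FA: 3-byte form → EA A3 BA.
U+04D9: 2-byte form → D3 99.
U+F98F: 3-byte form → EF A6 8F.
U+1325D: 4-byte form → F0 93 89 9D.
U+5B62: 3-byte form → E5 AD A2.
Concatenated (18 bytes): E3 81 86 EA A3 BA D3 99 EF A6 8F F0 93 89 9D E5 AD A2.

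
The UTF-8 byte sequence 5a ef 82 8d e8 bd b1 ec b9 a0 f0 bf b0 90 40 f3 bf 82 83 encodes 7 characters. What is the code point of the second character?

U+F08D

Offset 0: leading byte 0x5A = 01011010 → 1-byte char #1 = 5A.
Offset 1: leading byte 0xEF = 11101111 → 3-byte char #2 = EF 82 8D.
Leading byte 0xEF = 11101111 matches 1110xxxx → 3-byte sequence.
Byte 1: 0xEF = 11101111, payload 1111 (4 bits).
Byte 2: 0x82 = 10000010 (10xxxxxx ✓), payload 000010.
Byte 3: 0x8D = 10001101 (10xxxxxx ✓), payload 001101.
Concatenate: 1111000010001101 = 0xF08D (16 bits → U+F08D).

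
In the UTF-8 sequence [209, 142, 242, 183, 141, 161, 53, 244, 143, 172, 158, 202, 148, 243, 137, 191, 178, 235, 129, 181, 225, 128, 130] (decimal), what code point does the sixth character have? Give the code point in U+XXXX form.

Offset 0: leading byte 0xD1 = 11010001 → 2-byte char #1 = D1 8E.
Offset 2: leading byte 0xF2 = 11110010 → 4-byte char #2 = F2 B7 8D A1.
Offset 6: leading byte 0x35 = 00110101 → 1-byte char #3 = 35.
Offset 7: leading byte 0xF4 = 11110100 → 4-byte char #4 = F4 8F AC 9E.
Offset 11: leading byte 0xCA = 11001010 → 2-byte char #5 = CA 94.
Offset 13: leading byte 0xF3 = 11110011 → 4-byte char #6 = F3 89 BF B2.
Leading byte 0xF3 = 11110011 matches 11110xxx → 4-byte sequence.
Byte 1: 0xF3 = 11110011, payload 011 (3 bits).
Byte 2: 0x89 = 10001001 (10xxxxxx ✓), payload 001001.
Byte 3: 0xBF = 10111111 (10xxxxxx ✓), payload 111111.
Byte 4: 0xB2 = 10110010 (10xxxxxx ✓), payload 110010.
Concatenate: 011001001111111110010 = 0xC9FF2 (21 bits → U+C9FF2).

U+C9FF2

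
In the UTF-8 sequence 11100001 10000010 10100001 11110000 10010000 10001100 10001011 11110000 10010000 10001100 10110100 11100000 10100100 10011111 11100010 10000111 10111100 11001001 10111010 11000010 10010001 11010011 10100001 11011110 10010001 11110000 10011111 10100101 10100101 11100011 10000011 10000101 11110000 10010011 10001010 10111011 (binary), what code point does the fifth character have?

Offset 0: leading byte 0xE1 = 11100001 → 3-byte char #1 = E1 82 A1.
Offset 3: leading byte 0xF0 = 11110000 → 4-byte char #2 = F0 90 8C 8B.
Offset 7: leading byte 0xF0 = 11110000 → 4-byte char #3 = F0 90 8C B4.
Offset 11: leading byte 0xE0 = 11100000 → 3-byte char #4 = E0 A4 9F.
Offset 14: leading byte 0xE2 = 11100010 → 3-byte char #5 = E2 87 BC.
Leading byte 0xE2 = 11100010 matches 1110xxxx → 3-byte sequence.
Byte 1: 0xE2 = 11100010, payload 0010 (4 bits).
Byte 2: 0x87 = 10000111 (10xxxxxx ✓), payload 000111.
Byte 3: 0xBC = 10111100 (10xxxxxx ✓), payload 111100.
Concatenate: 0010000111111100 = 0x21FC (16 bits → U+21FC).

U+21FC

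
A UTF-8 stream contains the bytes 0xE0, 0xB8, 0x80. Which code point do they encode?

Leading byte 0xE0 = 11100000 matches 1110xxxx → 3-byte sequence.
Byte 1: 0xE0 = 11100000, payload 0000 (4 bits).
Byte 2: 0xB8 = 10111000 (10xxxxxx ✓), payload 111000.
Byte 3: 0x80 = 10000000 (10xxxxxx ✓), payload 000000.
Concatenate: 0000111000000000 = 0xE00 (16 bits → U+0E00).

U+0E00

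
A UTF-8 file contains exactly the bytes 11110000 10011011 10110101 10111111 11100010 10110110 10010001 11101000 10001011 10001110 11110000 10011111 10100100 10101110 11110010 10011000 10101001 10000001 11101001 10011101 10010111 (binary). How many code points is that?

Byte at offset 0: 0xF0 = 11110000 → 4-byte char (#1). Advance 4.
Byte at offset 4: 0xE2 = 11100010 → 3-byte char (#2). Advance 3.
Byte at offset 7: 0xE8 = 11101000 → 3-byte char (#3). Advance 3.
Byte at offset 10: 0xF0 = 11110000 → 4-byte char (#4). Advance 4.
Byte at offset 14: 0xF2 = 11110010 → 4-byte char (#5). Advance 4.
Byte at offset 18: 0xE9 = 11101001 → 3-byte char (#6). Advance 3.
Reached end at offset 21 after 6 code points.

6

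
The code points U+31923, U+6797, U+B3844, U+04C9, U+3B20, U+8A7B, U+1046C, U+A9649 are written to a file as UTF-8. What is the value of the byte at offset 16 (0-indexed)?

0xE8

U+31923 → 4-byte form F0 B1 A4 A3 at offsets 0–3.
U+6797 → 3-byte form E6 9E 97 at offsets 4–6.
U+B3844 → 4-byte form F2 B3 A1 84 at offsets 7–10.
U+04C9 → 2-byte form D3 89 at offsets 11–12.
U+3B20 → 3-byte form E3 AC A0 at offsets 13–15.
U+8A7B → 3-byte form E8 A9 BB at offsets 16–18.
Offset 16 falls in char 6's range; it's byte 1 of E8 A9 BB = 0xE8.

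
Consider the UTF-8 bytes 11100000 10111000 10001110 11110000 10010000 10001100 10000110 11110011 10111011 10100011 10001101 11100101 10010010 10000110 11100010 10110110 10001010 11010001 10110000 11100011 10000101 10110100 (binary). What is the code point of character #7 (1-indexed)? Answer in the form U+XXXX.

Offset 0: leading byte 0xE0 = 11100000 → 3-byte char #1 = E0 B8 8E.
Offset 3: leading byte 0xF0 = 11110000 → 4-byte char #2 = F0 90 8C 86.
Offset 7: leading byte 0xF3 = 11110011 → 4-byte char #3 = F3 BB A3 8D.
Offset 11: leading byte 0xE5 = 11100101 → 3-byte char #4 = E5 92 86.
Offset 14: leading byte 0xE2 = 11100010 → 3-byte char #5 = E2 B6 8A.
Offset 17: leading byte 0xD1 = 11010001 → 2-byte char #6 = D1 B0.
Offset 19: leading byte 0xE3 = 11100011 → 3-byte char #7 = E3 85 B4.
Leading byte 0xE3 = 11100011 matches 1110xxxx → 3-byte sequence.
Byte 1: 0xE3 = 11100011, payload 0011 (4 bits).
Byte 2: 0x85 = 10000101 (10xxxxxx ✓), payload 000101.
Byte 3: 0xB4 = 10110100 (10xxxxxx ✓), payload 110100.
Concatenate: 0011000101110100 = 0x3174 (16 bits → U+3174).

U+3174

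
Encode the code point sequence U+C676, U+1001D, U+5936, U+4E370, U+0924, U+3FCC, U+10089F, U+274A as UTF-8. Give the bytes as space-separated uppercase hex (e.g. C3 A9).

EC 99 B6 F0 90 80 9D E5 A4 B6 F1 8E 8D B0 E0 A4 A4 E3 BF 8C F4 80 A2 9F E2 9D 8A

U+C676: 3-byte form → EC 99 B6.
U+1001D: 4-byte form → F0 90 80 9D.
U+5936: 3-byte form → E5 A4 B6.
U+4E370: 4-byte form → F1 8E 8D B0.
U+0924: 3-byte form → E0 A4 A4.
U+3FCC: 3-byte form → E3 BF 8C.
U+10089F: 4-byte form → F4 80 A2 9F.
U+274A: 3-byte form → E2 9D 8A.
Concatenated (27 bytes): EC 99 B6 F0 90 80 9D E5 A4 B6 F1 8E 8D B0 E0 A4 A4 E3 BF 8C F4 80 A2 9F E2 9D 8A.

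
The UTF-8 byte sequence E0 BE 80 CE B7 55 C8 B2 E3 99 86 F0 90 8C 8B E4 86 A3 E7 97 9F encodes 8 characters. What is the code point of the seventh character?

Offset 0: leading byte 0xE0 = 11100000 → 3-byte char #1 = E0 BE 80.
Offset 3: leading byte 0xCE = 11001110 → 2-byte char #2 = CE B7.
Offset 5: leading byte 0x55 = 01010101 → 1-byte char #3 = 55.
Offset 6: leading byte 0xC8 = 11001000 → 2-byte char #4 = C8 B2.
Offset 8: leading byte 0xE3 = 11100011 → 3-byte char #5 = E3 99 86.
Offset 11: leading byte 0xF0 = 11110000 → 4-byte char #6 = F0 90 8C 8B.
Offset 15: leading byte 0xE4 = 11100100 → 3-byte char #7 = E4 86 A3.
Leading byte 0xE4 = 11100100 matches 1110xxxx → 3-byte sequence.
Byte 1: 0xE4 = 11100100, payload 0100 (4 bits).
Byte 2: 0x86 = 10000110 (10xxxxxx ✓), payload 000110.
Byte 3: 0xA3 = 10100011 (10xxxxxx ✓), payload 100011.
Concatenate: 0100000110100011 = 0x41A3 (16 bits → U+41A3).

U+41A3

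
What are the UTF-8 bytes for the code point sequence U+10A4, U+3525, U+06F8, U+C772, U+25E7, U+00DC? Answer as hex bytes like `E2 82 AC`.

E1 82 A4 E3 94 A5 DB B8 EC 9D B2 E2 97 A7 C3 9C

U+10A4: 3-byte form → E1 82 A4.
U+3525: 3-byte form → E3 94 A5.
U+06F8: 2-byte form → DB B8.
U+C772: 3-byte form → EC 9D B2.
U+25E7: 3-byte form → E2 97 A7.
U+00DC: 2-byte form → C3 9C.
Concatenated (16 bytes): E1 82 A4 E3 94 A5 DB B8 EC 9D B2 E2 97 A7 C3 9C.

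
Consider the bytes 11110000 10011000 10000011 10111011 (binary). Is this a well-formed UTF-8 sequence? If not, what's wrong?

valid

Leading byte 0xF0 = 11110000 → 4-byte form.
Continuation bytes 0x98=10011000, 0x83=10000011, 0xBB=10111011 all match 10xxxxxx.
Decoded value 0x180FB is ≥ 0x10000 (shortest form) and not a surrogate.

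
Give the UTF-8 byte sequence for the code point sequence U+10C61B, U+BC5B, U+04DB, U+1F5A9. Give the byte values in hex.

F4 8C 98 9B EB B1 9B D3 9B F0 9F 96 A9

U+10C61B: 4-byte form → F4 8C 98 9B.
U+BC5B: 3-byte form → EB B1 9B.
U+04DB: 2-byte form → D3 9B.
U+1F5A9: 4-byte form → F0 9F 96 A9.
Concatenated (13 bytes): F4 8C 98 9B EB B1 9B D3 9B F0 9F 96 A9.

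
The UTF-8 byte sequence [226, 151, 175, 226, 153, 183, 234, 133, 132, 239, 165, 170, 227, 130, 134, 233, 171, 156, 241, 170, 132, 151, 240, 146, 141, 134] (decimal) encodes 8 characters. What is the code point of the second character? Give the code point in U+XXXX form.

Offset 0: leading byte 0xE2 = 11100010 → 3-byte char #1 = E2 97 AF.
Offset 3: leading byte 0xE2 = 11100010 → 3-byte char #2 = E2 99 B7.
Leading byte 0xE2 = 11100010 matches 1110xxxx → 3-byte sequence.
Byte 1: 0xE2 = 11100010, payload 0010 (4 bits).
Byte 2: 0x99 = 10011001 (10xxxxxx ✓), payload 011001.
Byte 3: 0xB7 = 10110111 (10xxxxxx ✓), payload 110111.
Concatenate: 0010011001110111 = 0x2677 (16 bits → U+2677).

U+2677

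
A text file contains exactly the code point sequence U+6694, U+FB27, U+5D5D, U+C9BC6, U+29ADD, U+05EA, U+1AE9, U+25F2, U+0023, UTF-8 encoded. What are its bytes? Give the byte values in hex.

U+6694: 3-byte form → E6 9A 94.
U+FB27: 3-byte form → EF AC A7.
U+5D5D: 3-byte form → E5 B5 9D.
U+C9BC6: 4-byte form → F3 89 AF 86.
U+29ADD: 4-byte form → F0 A9 AB 9D.
U+05EA: 2-byte form → D7 AA.
U+1AE9: 3-byte form → E1 AB A9.
U+25F2: 3-byte form → E2 97 B2.
U+0023: 1-byte form → 23.
Concatenated (26 bytes): E6 9A 94 EF AC A7 E5 B5 9D F3 89 AF 86 F0 A9 AB 9D D7 AA E1 AB A9 E2 97 B2 23.

E6 9A 94 EF AC A7 E5 B5 9D F3 89 AF 86 F0 A9 AB 9D D7 AA E1 AB A9 E2 97 B2 23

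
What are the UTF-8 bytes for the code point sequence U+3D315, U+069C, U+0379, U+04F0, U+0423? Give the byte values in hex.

U+3D315: 4-byte form → F0 BD 8C 95.
U+069C: 2-byte form → DA 9C.
U+0379: 2-byte form → CD B9.
U+04F0: 2-byte form → D3 B0.
U+0423: 2-byte form → D0 A3.
Concatenated (12 bytes): F0 BD 8C 95 DA 9C CD B9 D3 B0 D0 A3.

F0 BD 8C 95 DA 9C CD B9 D3 B0 D0 A3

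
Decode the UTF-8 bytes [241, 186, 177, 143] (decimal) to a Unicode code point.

Leading byte 0xF1 = 11110001 matches 11110xxx → 4-byte sequence.
Byte 1: 0xF1 = 11110001, payload 001 (3 bits).
Byte 2: 0xBA = 10111010 (10xxxxxx ✓), payload 111010.
Byte 3: 0xB1 = 10110001 (10xxxxxx ✓), payload 110001.
Byte 4: 0x8F = 10001111 (10xxxxxx ✓), payload 001111.
Concatenate: 001111010110001001111 = 0x7AC4F (21 bits → U+7AC4F).

U+7AC4F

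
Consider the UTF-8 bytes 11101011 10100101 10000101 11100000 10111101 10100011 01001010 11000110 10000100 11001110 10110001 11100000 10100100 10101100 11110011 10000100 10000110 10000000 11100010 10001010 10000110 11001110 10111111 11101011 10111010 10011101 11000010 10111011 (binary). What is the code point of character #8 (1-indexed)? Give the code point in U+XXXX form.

U+2286

Offset 0: leading byte 0xEB = 11101011 → 3-byte char #1 = EB A5 85.
Offset 3: leading byte 0xE0 = 11100000 → 3-byte char #2 = E0 BD A3.
Offset 6: leading byte 0x4A = 01001010 → 1-byte char #3 = 4A.
Offset 7: leading byte 0xC6 = 11000110 → 2-byte char #4 = C6 84.
Offset 9: leading byte 0xCE = 11001110 → 2-byte char #5 = CE B1.
Offset 11: leading byte 0xE0 = 11100000 → 3-byte char #6 = E0 A4 AC.
Offset 14: leading byte 0xF3 = 11110011 → 4-byte char #7 = F3 84 86 80.
Offset 18: leading byte 0xE2 = 11100010 → 3-byte char #8 = E2 8A 86.
Leading byte 0xE2 = 11100010 matches 1110xxxx → 3-byte sequence.
Byte 1: 0xE2 = 11100010, payload 0010 (4 bits).
Byte 2: 0x8A = 10001010 (10xxxxxx ✓), payload 001010.
Byte 3: 0x86 = 10000110 (10xxxxxx ✓), payload 000110.
Concatenate: 0010001010000110 = 0x2286 (16 bits → U+2286).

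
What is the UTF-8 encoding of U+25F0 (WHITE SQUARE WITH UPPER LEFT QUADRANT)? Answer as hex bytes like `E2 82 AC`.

E2 97 B0

U+25F0 = 0x25F0 = 9712 decimal. In range U+0800–U+FFFF → 3-byte form: 1110xxxx 10xxxxxx 10xxxxxx.
Binary (16 bits): 0010010111110000.
Split 4+6+6: 0010 | 010111 | 110000.
Byte 1: 11100010 = 0xE2.
Byte 2: 10010111 = 0x97.
Byte 3: 10110000 = 0xB0.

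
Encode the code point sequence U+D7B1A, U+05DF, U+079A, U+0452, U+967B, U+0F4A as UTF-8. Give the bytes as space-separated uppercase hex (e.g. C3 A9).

U+D7B1A: 4-byte form → F3 97 AC 9A.
U+05DF: 2-byte form → D7 9F.
U+079A: 2-byte form → DE 9A.
U+0452: 2-byte form → D1 92.
U+967B: 3-byte form → E9 99 BB.
U+0F4A: 3-byte form → E0 BD 8A.
Concatenated (16 bytes): F3 97 AC 9A D7 9F DE 9A D1 92 E9 99 BB E0 BD 8A.

F3 97 AC 9A D7 9F DE 9A D1 92 E9 99 BB E0 BD 8A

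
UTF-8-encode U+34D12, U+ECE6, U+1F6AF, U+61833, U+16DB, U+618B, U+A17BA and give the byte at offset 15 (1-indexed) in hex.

1-indexed offset 15 is 0-indexed offset 14.
U+34D12 → 4-byte form F0 B4 B4 92 at offsets 0–3.
U+ECE6 → 3-byte form EE B3 A6 at offsets 4–6.
U+1F6AF → 4-byte form F0 9F 9A AF at offsets 7–10.
U+61833 → 4-byte form F1 A1 A0 B3 at offsets 11–14.
Offset 14 falls in char 4's range; it's byte 4 of F1 A1 A0 B3 = 0xB3.

0xB3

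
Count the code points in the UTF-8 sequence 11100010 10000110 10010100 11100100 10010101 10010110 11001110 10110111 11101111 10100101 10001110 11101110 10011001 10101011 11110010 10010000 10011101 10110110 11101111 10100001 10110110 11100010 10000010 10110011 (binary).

Byte at offset 0: 0xE2 = 11100010 → 3-byte char (#1). Advance 3.
Byte at offset 3: 0xE4 = 11100100 → 3-byte char (#2). Advance 3.
Byte at offset 6: 0xCE = 11001110 → 2-byte char (#3). Advance 2.
Byte at offset 8: 0xEF = 11101111 → 3-byte char (#4). Advance 3.
Byte at offset 11: 0xEE = 11101110 → 3-byte char (#5). Advance 3.
Byte at offset 14: 0xF2 = 11110010 → 4-byte char (#6). Advance 4.
Byte at offset 18: 0xEF = 11101111 → 3-byte char (#7). Advance 3.
Byte at offset 21: 0xE2 = 11100010 → 3-byte char (#8). Advance 3.
Reached end at offset 24 after 8 code points.

8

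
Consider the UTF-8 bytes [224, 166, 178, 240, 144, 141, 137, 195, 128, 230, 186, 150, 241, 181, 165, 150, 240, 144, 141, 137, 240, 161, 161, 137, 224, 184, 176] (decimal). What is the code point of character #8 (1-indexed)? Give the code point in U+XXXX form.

Offset 0: leading byte 0xE0 = 11100000 → 3-byte char #1 = E0 A6 B2.
Offset 3: leading byte 0xF0 = 11110000 → 4-byte char #2 = F0 90 8D 89.
Offset 7: leading byte 0xC3 = 11000011 → 2-byte char #3 = C3 80.
Offset 9: leading byte 0xE6 = 11100110 → 3-byte char #4 = E6 BA 96.
Offset 12: leading byte 0xF1 = 11110001 → 4-byte char #5 = F1 B5 A5 96.
Offset 16: leading byte 0xF0 = 11110000 → 4-byte char #6 = F0 90 8D 89.
Offset 20: leading byte 0xF0 = 11110000 → 4-byte char #7 = F0 A1 A1 89.
Offset 24: leading byte 0xE0 = 11100000 → 3-byte char #8 = E0 B8 B0.
Leading byte 0xE0 = 11100000 matches 1110xxxx → 3-byte sequence.
Byte 1: 0xE0 = 11100000, payload 0000 (4 bits).
Byte 2: 0xB8 = 10111000 (10xxxxxx ✓), payload 111000.
Byte 3: 0xB0 = 10110000 (10xxxxxx ✓), payload 110000.
Concatenate: 0000111000110000 = 0xE30 (16 bits → U+0E30).

U+0E30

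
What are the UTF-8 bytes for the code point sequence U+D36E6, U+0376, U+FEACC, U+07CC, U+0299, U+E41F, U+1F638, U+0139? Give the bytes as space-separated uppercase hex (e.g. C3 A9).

U+D36E6: 4-byte form → F3 93 9B A6.
U+0376: 2-byte form → CD B6.
U+FEACC: 4-byte form → F3 BE AB 8C.
U+07CC: 2-byte form → DF 8C.
U+0299: 2-byte form → CA 99.
U+E41F: 3-byte form → EE 90 9F.
U+1F638: 4-byte form → F0 9F 98 B8.
U+0139: 2-byte form → C4 B9.
Concatenated (23 bytes): F3 93 9B A6 CD B6 F3 BE AB 8C DF 8C CA 99 EE 90 9F F0 9F 98 B8 C4 B9.

F3 93 9B A6 CD B6 F3 BE AB 8C DF 8C CA 99 EE 90 9F F0 9F 98 B8 C4 B9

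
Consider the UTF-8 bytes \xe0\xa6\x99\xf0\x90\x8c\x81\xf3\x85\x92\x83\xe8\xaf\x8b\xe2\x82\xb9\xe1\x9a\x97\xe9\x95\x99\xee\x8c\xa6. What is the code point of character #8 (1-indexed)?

U+E326

Offset 0: leading byte 0xE0 = 11100000 → 3-byte char #1 = E0 A6 99.
Offset 3: leading byte 0xF0 = 11110000 → 4-byte char #2 = F0 90 8C 81.
Offset 7: leading byte 0xF3 = 11110011 → 4-byte char #3 = F3 85 92 83.
Offset 11: leading byte 0xE8 = 11101000 → 3-byte char #4 = E8 AF 8B.
Offset 14: leading byte 0xE2 = 11100010 → 3-byte char #5 = E2 82 B9.
Offset 17: leading byte 0xE1 = 11100001 → 3-byte char #6 = E1 9A 97.
Offset 20: leading byte 0xE9 = 11101001 → 3-byte char #7 = E9 95 99.
Offset 23: leading byte 0xEE = 11101110 → 3-byte char #8 = EE 8C A6.
Leading byte 0xEE = 11101110 matches 1110xxxx → 3-byte sequence.
Byte 1: 0xEE = 11101110, payload 1110 (4 bits).
Byte 2: 0x8C = 10001100 (10xxxxxx ✓), payload 001100.
Byte 3: 0xA6 = 10100110 (10xxxxxx ✓), payload 100110.
Concatenate: 1110001100100110 = 0xE326 (16 bits → U+E326).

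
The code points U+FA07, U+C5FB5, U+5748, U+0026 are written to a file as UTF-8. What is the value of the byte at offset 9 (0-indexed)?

U+FA07 → 3-byte form EF A8 87 at offsets 0–2.
U+C5FB5 → 4-byte form F3 85 BE B5 at offsets 3–6.
U+5748 → 3-byte form E5 9D 88 at offsets 7–9.
Offset 9 falls in char 3's range; it's byte 3 of E5 9D 88 = 0x88.

0x88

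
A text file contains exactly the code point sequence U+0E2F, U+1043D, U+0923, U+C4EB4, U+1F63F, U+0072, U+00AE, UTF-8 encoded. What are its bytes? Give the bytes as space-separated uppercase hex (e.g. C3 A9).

U+0E2F: 3-byte form → E0 B8 AF.
U+1043D: 4-byte form → F0 90 90 BD.
U+0923: 3-byte form → E0 A4 A3.
U+C4EB4: 4-byte form → F3 84 BA B4.
U+1F63F: 4-byte form → F0 9F 98 BF.
U+0072: 1-byte form → 72.
U+00AE: 2-byte form → C2 AE.
Concatenated (21 bytes): E0 B8 AF F0 90 90 BD E0 A4 A3 F3 84 BA B4 F0 9F 98 BF 72 C2 AE.

E0 B8 AF F0 90 90 BD E0 A4 A3 F3 84 BA B4 F0 9F 98 BF 72 C2 AE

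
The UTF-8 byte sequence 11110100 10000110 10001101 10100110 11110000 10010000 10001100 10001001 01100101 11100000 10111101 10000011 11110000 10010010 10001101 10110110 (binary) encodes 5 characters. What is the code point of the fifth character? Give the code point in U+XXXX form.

U+12376

Offset 0: leading byte 0xF4 = 11110100 → 4-byte char #1 = F4 86 8D A6.
Offset 4: leading byte 0xF0 = 11110000 → 4-byte char #2 = F0 90 8C 89.
Offset 8: leading byte 0x65 = 01100101 → 1-byte char #3 = 65.
Offset 9: leading byte 0xE0 = 11100000 → 3-byte char #4 = E0 BD 83.
Offset 12: leading byte 0xF0 = 11110000 → 4-byte char #5 = F0 92 8D B6.
Leading byte 0xF0 = 11110000 matches 11110xxx → 4-byte sequence.
Byte 1: 0xF0 = 11110000, payload 000 (3 bits).
Byte 2: 0x92 = 10010010 (10xxxxxx ✓), payload 010010.
Byte 3: 0x8D = 10001101 (10xxxxxx ✓), payload 001101.
Byte 4: 0xB6 = 10110110 (10xxxxxx ✓), payload 110110.
Concatenate: 000010010001101110110 = 0x12376 (21 bits → U+12376).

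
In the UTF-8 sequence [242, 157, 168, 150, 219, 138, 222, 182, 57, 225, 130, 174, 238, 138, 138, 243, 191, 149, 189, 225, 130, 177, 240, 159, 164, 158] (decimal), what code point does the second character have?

Offset 0: leading byte 0xF2 = 11110010 → 4-byte char #1 = F2 9D A8 96.
Offset 4: leading byte 0xDB = 11011011 → 2-byte char #2 = DB 8A.
Leading byte 0xDB = 11011011 matches 110xxxxx → 2-byte sequence.
Byte 1: 0xDB = 11011011, payload 11011 (5 bits).
Byte 2: 0x8A = 10001010 (10xxxxxx ✓), payload 001010.
Concatenate: 11011001010 = 0x6CA (11 bits → U+06CA).

U+06CA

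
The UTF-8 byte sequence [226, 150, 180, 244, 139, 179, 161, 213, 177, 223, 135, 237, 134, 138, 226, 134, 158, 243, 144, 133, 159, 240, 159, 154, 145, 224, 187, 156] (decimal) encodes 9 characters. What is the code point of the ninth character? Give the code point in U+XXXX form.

Offset 0: leading byte 0xE2 = 11100010 → 3-byte char #1 = E2 96 B4.
Offset 3: leading byte 0xF4 = 11110100 → 4-byte char #2 = F4 8B B3 A1.
Offset 7: leading byte 0xD5 = 11010101 → 2-byte char #3 = D5 B1.
Offset 9: leading byte 0xDF = 11011111 → 2-byte char #4 = DF 87.
Offset 11: leading byte 0xED = 11101101 → 3-byte char #5 = ED 86 8A.
Offset 14: leading byte 0xE2 = 11100010 → 3-byte char #6 = E2 86 9E.
Offset 17: leading byte 0xF3 = 11110011 → 4-byte char #7 = F3 90 85 9F.
Offset 21: leading byte 0xF0 = 11110000 → 4-byte char #8 = F0 9F 9A 91.
Offset 25: leading byte 0xE0 = 11100000 → 3-byte char #9 = E0 BB 9C.
Leading byte 0xE0 = 11100000 matches 1110xxxx → 3-byte sequence.
Byte 1: 0xE0 = 11100000, payload 0000 (4 bits).
Byte 2: 0xBB = 10111011 (10xxxxxx ✓), payload 111011.
Byte 3: 0x9C = 10011100 (10xxxxxx ✓), payload 011100.
Concatenate: 0000111011011100 = 0xEDC (16 bits → U+0EDC).

U+0EDC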